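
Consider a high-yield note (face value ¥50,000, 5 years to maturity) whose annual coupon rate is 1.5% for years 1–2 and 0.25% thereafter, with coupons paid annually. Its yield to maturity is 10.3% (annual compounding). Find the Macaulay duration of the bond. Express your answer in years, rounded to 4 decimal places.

4.8496 years

Periodic yield y = 0.103. Discount each cash flow and weight by its year:
  t   CF        PV=CF/(1+0.103)^t    t·PV
  1       750.00       679.9637       679.9637
  2       750.00       616.4676     1,232.9352
  3       125.00        93.1501       279.4504
  4       125.00        84.4516       337.8065
  5    50,125.00    30,702.7180   153,513.5899
  Σ                 32,176.7510   156,043.7457
Price P = Σ PV = 32,176.7510.
Macaulay duration = Σ(t·PV) / P = 156,043.7457 / 32,176.7510 = 4.84958 years.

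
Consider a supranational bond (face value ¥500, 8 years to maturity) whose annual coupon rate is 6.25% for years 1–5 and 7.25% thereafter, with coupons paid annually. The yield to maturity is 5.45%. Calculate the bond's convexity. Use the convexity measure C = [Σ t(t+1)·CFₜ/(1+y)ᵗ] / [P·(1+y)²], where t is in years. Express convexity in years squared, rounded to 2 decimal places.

49.58

With y = 0.0545:
  t   CF        PV=CF/(1+0.0545)^t    t·PV        t(t+1)·PV
  1        31.25        29.6349        29.6349          59.2698
  2        31.25        28.1033        56.2065         168.6196
  3        31.25        26.6508        79.9524         319.8096
  4        31.25        25.2734       101.0936         505.4680
  5        31.25        23.9672       119.8359         719.0157
  6        36.25        26.3650       158.1903       1,107.3319
  7        36.25        25.0024       175.0169       1,400.1351
  8       536.25       350.7475     2,805.9803      25,253.8228
  Σ                    535.7446     3,525.9109      29,533.4725
P = 535.7446.
Convexity = Σ t(t+1)·PV / [P·(1+y)²] = 29,533.4725 / (535.7446 × 1.111970) = 49.57510.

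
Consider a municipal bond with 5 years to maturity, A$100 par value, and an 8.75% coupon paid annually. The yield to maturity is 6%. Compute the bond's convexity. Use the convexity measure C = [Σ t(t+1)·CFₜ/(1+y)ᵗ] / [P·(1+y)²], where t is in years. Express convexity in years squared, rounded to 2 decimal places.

With y = 0.06:
  t   CF        PV=CF/(1+0.06)^t    t·PV        t(t+1)·PV
  1         8.75         8.2547         8.2547          16.5094
  2         8.75         7.7875        15.5749          46.7248
  3         8.75         7.3467        22.0400          88.1600
  4         8.75         6.9308        27.7233         138.6164
  5       108.75        81.2643       406.3216       2,437.9298
  Σ                    111.5840       479.9146       2,727.9405
P = 111.5840.
Convexity = Σ t(t+1)·PV / [P·(1+y)²] = 2,727.9405 / (111.5840 × 1.123600) = 21.75811.

21.76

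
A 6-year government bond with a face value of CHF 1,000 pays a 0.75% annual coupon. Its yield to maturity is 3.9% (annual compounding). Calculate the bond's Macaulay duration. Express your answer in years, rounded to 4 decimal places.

Periodic yield y = 0.039. Discount each cash flow and weight by its year:
  t   CF        PV=CF/(1+0.039)^t    t·PV
  1         7.50         7.2185         7.2185
  2         7.50         6.9475        13.8951
  3         7.50         6.6867        20.0602
  4         7.50         6.4357        25.7430
  5         7.50         6.1942        30.9709
  6     1,007.50       800.8511     4,805.1065
  Σ                    834.3338     4,902.9942
Price P = Σ PV = 834.3338.
Macaulay duration = Σ(t·PV) / P = 4,902.9942 / 834.3338 = 5.87654 years.

5.8765 years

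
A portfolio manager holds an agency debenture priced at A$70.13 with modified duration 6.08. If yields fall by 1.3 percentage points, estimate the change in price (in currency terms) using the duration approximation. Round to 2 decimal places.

+A$5.54

Duration approximation: ΔP/P ≈ -D_mod · Δy = -6.08 × (-0.013) = +0.079040.
ΔP ≈ 70.13 × (+0.079040) = +5.5430752.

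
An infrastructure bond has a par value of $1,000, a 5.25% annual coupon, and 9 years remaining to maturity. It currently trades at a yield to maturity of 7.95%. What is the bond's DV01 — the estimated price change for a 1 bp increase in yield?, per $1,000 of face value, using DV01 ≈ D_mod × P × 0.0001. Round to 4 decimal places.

Periodic yield y = 0.0795.
  t   CF        PV=CF/(1+0.0795)^t    t·PV
  1        52.50        48.6336        48.6336
  2        52.50        45.0520        90.1040
  3        52.50        41.7341       125.2024
  4        52.50        38.6606       154.6424
  5        52.50        35.8134       179.0672
  6        52.50        33.1760       199.0557
  7        52.50        30.7327       215.1289
  8        52.50        28.4694       227.7551
  9     1,052.50       528.7109     4,758.3983
  Σ                    830.9828     5,997.9877
P = 830.9828; D_Mac = 7.21794 yrs; D_mod = 6.68638 yrs.
DV01 ≈ 6.68638 × 830.9828 × 0.0001 = 0.555626.

$0.5556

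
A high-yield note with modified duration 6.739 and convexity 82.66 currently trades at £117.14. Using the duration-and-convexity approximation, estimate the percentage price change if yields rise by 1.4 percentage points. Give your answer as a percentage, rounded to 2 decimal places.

Duration effect: -D_mod·Δy = -6.739 × (+0.014) = -0.094346
Convexity effect: ½·C·(Δy)² = 0.5 × 82.66 × (0.014)² = +0.00810068
ΔP/P ≈ -0.094346 + 0.00810068 = -0.08624532
= -8.624532%.

-8.62%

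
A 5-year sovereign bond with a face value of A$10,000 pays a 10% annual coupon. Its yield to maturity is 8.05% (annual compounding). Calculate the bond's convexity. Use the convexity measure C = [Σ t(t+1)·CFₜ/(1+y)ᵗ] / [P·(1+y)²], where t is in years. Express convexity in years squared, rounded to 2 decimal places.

20.29

With y = 0.0805:
  t   CF        PV=CF/(1+0.0805)^t    t·PV        t(t+1)·PV
  1     1,000.00       925.4975       925.4975       1,850.9949
  2     1,000.00       856.5455     1,713.0911       5,139.2732
  3     1,000.00       792.7307     2,378.1921       9,512.7686
  4     1,000.00       733.6703     2,934.6810      14,673.4052
  5    11,000.00     7,469.1095    37,345.5477     224,073.2864
  Σ                 10,777.5535    45,297.0095     255,249.7283
P = 10,777.5535.
Convexity = Σ t(t+1)·PV / [P·(1+y)²] = 255,249.7283 / (10,777.5535 × 1.167480) = 20.28596.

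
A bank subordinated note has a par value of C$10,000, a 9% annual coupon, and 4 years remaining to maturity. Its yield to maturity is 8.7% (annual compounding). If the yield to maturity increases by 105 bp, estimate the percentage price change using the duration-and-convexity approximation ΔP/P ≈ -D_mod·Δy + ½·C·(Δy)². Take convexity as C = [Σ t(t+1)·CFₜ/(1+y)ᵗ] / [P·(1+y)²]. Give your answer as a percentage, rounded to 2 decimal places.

-3.33%

With y = 0.087:
  t   CF        PV=CF/(1+0.087)^t    t·PV        t(t+1)·PV
  1       900.00       827.9669       827.9669       1,655.9338
  2       900.00       761.6991     1,523.3981       4,570.1944
  3       900.00       700.7351     2,102.2053       8,408.8213
  4    10,900.00     7,807.4340    31,229.7360     156,148.6800
  Σ                 10,097.8351    35,683.3063     170,783.6294
P = 10,097.8351; D_Mac = 3.53376 yrs; D_mod = 3.25093 yrs; C = 14.31393.
Duration effect: -3.25093 × (+0.0105) = -0.034135
Convexity effect: 0.5 × 14.31393 × (0.0105)² = +0.0007891
ΔP/P ≈ -0.034135 + 0.0007891 = -0.033346 = -3.3346%.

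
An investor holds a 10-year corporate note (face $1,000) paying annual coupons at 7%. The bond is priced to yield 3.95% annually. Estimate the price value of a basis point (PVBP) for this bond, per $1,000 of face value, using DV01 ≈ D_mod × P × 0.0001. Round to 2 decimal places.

Periodic yield y = 0.0395.
  t   CF        PV=CF/(1+0.0395)^t    t·PV
  1        70.00        67.3401        67.3401
  2        70.00        64.7812       129.5624
  3        70.00        62.3196       186.9588
  4        70.00        59.9515       239.8060
  5        70.00        57.6734       288.3670
  6        70.00        55.4819       332.8912
  7        70.00        53.3736       373.6153
  8        70.00        51.3455       410.7637
  9        70.00        49.3944       444.5495
  10    1,070.00       726.3381     7,263.3813
  Σ                  1,247.9992     9,737.2352
P = 1,247.9992; D_Mac = 7.80228 yrs; D_mod = 7.50580 yrs.
DV01 ≈ 7.50580 × 1,247.9992 × 0.0001 = 0.936723.

$0.94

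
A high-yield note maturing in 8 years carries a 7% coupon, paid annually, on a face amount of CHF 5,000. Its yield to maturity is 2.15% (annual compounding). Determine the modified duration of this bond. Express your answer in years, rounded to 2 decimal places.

6.50 years

Periodic yield y = 0.0215. First find Macaulay duration:
  t   CF        PV=CF/(1+0.0215)^t    t·PV
  1       350.00       342.6334       342.6334
  2       350.00       335.4218       670.8436
  3       350.00       328.3620       985.0861
  4       350.00       321.4508     1,285.8033
  5       350.00       314.6851     1,573.4255
  6       350.00       308.0618     1,848.3707
  7       350.00       301.5779     2,111.0450
  8     5,350.00     4,512.8076    36,102.4605
  Σ                  6,765.0004    44,919.6681
P = 6,765.0004; Macaulay duration = 44,919.6681 / 6,765.0004 = 6.64001 years.
Modified duration = D_Mac / (1 + y) = 6.64001 / 1.0215 = 6.50025 years.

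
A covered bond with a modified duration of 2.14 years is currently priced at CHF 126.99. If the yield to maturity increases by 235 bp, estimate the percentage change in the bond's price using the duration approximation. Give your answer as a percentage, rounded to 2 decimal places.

-5.03%

Duration approximation: ΔP/P ≈ -D_mod · Δy = -2.14 × (+0.0235) = -0.050290.
As a percentage: -5.0290%.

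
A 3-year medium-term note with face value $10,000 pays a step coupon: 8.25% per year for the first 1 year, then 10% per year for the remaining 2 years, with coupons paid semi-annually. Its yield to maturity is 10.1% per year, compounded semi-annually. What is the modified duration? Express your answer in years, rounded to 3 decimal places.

Periodic yield y = 0.0505. First find Macaulay duration:
  t   CF        PV=CF/(1+0.0505)^t    t·PV
  1       412.50       392.6702       392.6702
  2       412.50       373.7936       747.5872
  3       500.00       431.3024     1,293.9071
  4       500.00       410.5686     1,642.2746
  5       500.00       390.8316     1,954.1582
  6    10,500.00     7,812.9125    46,877.4748
  Σ                  9,812.0789    52,908.0720
P = 9,812.0789; Macaulay duration = 52,908.0720 / 9,812.0789 = 5.39214 half-year periods = 2.69607 years.
Modified duration = D_Mac / (1 + y) = 2.69607 / 1.0505 = 2.56646 years.

2.566 years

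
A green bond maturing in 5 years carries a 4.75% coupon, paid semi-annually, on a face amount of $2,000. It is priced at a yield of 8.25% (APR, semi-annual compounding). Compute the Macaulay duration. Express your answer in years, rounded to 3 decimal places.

4.461 years

Periodic yield y = 0.04125. Discount each cash flow and weight by its period:
  t   CF        PV=CF/(1+0.04125)^t    t·PV
  1        47.50        45.6182        45.6182
  2        47.50        43.8110        87.6221
  3        47.50        42.0754       126.2263
  4        47.50        40.4086       161.6343
  5        47.50        38.8078       194.0388
  6        47.50        37.2704       223.6221
  7        47.50        35.7939       250.5570
  8        47.50        34.3759       275.0068
  9        47.50        33.0140       297.1262
  10    2,047.50     1,366.7018    13,667.0180
  Σ                  1,717.8769    15,328.4699
Price P = Σ PV = 1,717.8769.
Macaulay duration = Σ(t·PV) / P = 15,328.4699 / 1,717.8769 = 8.92291 half-year periods.
In years: 8.92291 / 2 = 4.46146 years.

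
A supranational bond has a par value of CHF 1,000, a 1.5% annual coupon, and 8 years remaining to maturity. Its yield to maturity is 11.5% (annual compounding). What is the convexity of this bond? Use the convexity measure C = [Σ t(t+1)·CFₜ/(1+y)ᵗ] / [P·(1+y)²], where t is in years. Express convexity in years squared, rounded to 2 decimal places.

With y = 0.115:
  t   CF        PV=CF/(1+0.115)^t    t·PV        t(t+1)·PV
  1        15.00        13.4529        13.4529          26.9058
  2        15.00        12.0654        24.1308          72.3924
  3        15.00        10.8210        32.4629         129.8518
  4        15.00         9.7049        38.8197         194.0983
  5        15.00         8.7040        43.5198         261.1188
  6        15.00         7.8062        46.8375         327.8622
  7        15.00         7.0011        49.0078         392.0624
  8     1,015.00       424.8808     3,399.0464      30,591.4174
  Σ                    494.4363     3,647.2778      31,995.7091
P = 494.4363.
Convexity = Σ t(t+1)·PV / [P·(1+y)²] = 31,995.7091 / (494.4363 × 1.243225) = 52.05131.

52.05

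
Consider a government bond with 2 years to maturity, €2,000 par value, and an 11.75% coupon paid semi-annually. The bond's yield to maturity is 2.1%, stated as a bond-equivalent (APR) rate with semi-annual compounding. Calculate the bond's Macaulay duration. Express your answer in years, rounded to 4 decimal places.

Periodic yield y = 0.0105. Discount each cash flow and weight by its period:
  t   CF        PV=CF/(1+0.0105)^t    t·PV
  1       117.50       116.2791       116.2791
  2       117.50       115.0708       230.1417
  3       117.50       113.8751       341.6254
  4     2,117.50     2,030.8514     8,123.4056
  Σ                  2,376.0764     8,811.4518
Price P = Σ PV = 2,376.0764.
Macaulay duration = Σ(t·PV) / P = 8,811.4518 / 2,376.0764 = 3.70840 half-year periods.
In years: 3.70840 / 2 = 1.85420 years.

1.8542 years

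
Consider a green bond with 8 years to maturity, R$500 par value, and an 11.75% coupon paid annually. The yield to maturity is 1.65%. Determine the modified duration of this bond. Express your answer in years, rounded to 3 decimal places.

Periodic yield y = 0.0165. First find Macaulay duration:
  t   CF        PV=CF/(1+0.0165)^t    t·PV
  1        58.75        57.7964        57.7964
  2        58.75        56.8582       113.7164
  3        58.75        55.9353       167.8058
  4        58.75        55.0273       220.1093
  5        58.75        54.1341       270.6705
  6        58.75        53.2554       319.5323
  7        58.75        52.3909       366.7366
  8       558.75       490.1833     3,921.4660
  Σ                    875.5808     5,437.8333
P = 875.5808; Macaulay duration = 5,437.8333 / 875.5808 = 6.21054 years.
Modified duration = D_Mac / (1 + y) = 6.21054 / 1.0165 = 6.10973 years.

6.110 years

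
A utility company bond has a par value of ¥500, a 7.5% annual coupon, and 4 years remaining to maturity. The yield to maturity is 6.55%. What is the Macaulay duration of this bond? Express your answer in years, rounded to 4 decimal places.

Periodic yield y = 0.0655. Discount each cash flow and weight by its year:
  t   CF        PV=CF/(1+0.0655)^t    t·PV
  1        37.50        35.1947        35.1947
  2        37.50        33.0312        66.0624
  3        37.50        31.0007        93.0020
  4       537.50       417.0275     1,668.1098
  Σ                    516.2541     1,862.3690
Price P = Σ PV = 516.2541.
Macaulay duration = Σ(t·PV) / P = 1,862.3690 / 516.2541 = 3.60747 years.

3.6075 years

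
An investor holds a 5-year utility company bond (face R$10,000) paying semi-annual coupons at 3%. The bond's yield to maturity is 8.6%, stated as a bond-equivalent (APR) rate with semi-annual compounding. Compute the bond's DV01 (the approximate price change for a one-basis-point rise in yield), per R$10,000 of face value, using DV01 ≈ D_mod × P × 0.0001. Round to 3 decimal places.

Periodic yield y = 0.043.
  t   CF        PV=CF/(1+0.043)^t    t·PV
  1       150.00       143.8159       143.8159
  2       150.00       137.8868       275.7736
  3       150.00       132.2021       396.6063
  4       150.00       126.7518       507.0071
  5       150.00       121.5261       607.6307
  6       150.00       116.5160       699.0957
  7       150.00       111.7123       781.9863
  8       150.00       107.1067       856.8539
  9       150.00       102.6910       924.2192
  10   10,150.00     6,662.2812    66,622.8118
  Σ                  7,762.4899    71,815.8005
P = 7,762.4899; D_Mac = 9.25164 half-year periods = 4.62582 yrs; D_mod = 4.43511 yrs.
DV01 ≈ 4.43511 × 7,762.4899 × 0.0001 = 3.442752.

R$3.443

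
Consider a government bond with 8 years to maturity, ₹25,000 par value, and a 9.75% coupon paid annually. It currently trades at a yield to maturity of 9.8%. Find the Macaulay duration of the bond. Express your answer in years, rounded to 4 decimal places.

Periodic yield y = 0.098. Discount each cash flow and weight by its year:
  t   CF        PV=CF/(1+0.098)^t    t·PV
  1     2,437.50     2,219.9454     2,219.9454
  2     2,437.50     2,021.8082     4,043.6163
  3     2,437.50     1,841.3553     5,524.0660
  4     2,437.50     1,677.0085     6,708.0340
  5     2,437.50     1,527.3301     7,636.6507
  6     2,437.50     1,391.0111     8,346.0664
  7     2,437.50     1,266.8589     8,868.0122
  8    27,437.50    12,987.5077   103,900.0613
  Σ                 24,932.8251   147,246.4523
Price P = Σ PV = 24,932.8251.
Macaulay duration = Σ(t·PV) / P = 147,246.4523 / 24,932.8251 = 5.90573 years.

5.9057 years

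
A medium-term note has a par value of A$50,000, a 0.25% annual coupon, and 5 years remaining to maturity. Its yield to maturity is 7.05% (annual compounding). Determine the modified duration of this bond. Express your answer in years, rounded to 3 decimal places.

Periodic yield y = 0.0705. First find Macaulay duration:
  t   CF        PV=CF/(1+0.0705)^t    t·PV
  1       125.00       116.7679       116.7679
  2       125.00       109.0779       218.1558
  3       125.00       101.8943       305.6830
  4       125.00        95.1839       380.7355
  5    50,125.00    35,655.0482   178,275.2408
  Σ                 36,077.9721   179,296.5829
P = 36,077.9721; Macaulay duration = 179,296.5829 / 36,077.9721 = 4.96970 years.
Modified duration = D_Mac / (1 + y) = 4.96970 / 1.0705 = 4.64241 years.

4.642 years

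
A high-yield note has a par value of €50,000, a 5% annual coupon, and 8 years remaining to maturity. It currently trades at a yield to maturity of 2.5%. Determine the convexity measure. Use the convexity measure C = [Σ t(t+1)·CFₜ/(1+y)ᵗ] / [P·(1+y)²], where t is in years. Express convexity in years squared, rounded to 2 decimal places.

With y = 0.025:
  t   CF        PV=CF/(1+0.025)^t    t·PV        t(t+1)·PV
  1     2,500.00     2,439.0244     2,439.0244       4,878.0488
  2     2,500.00     2,379.5360     4,759.0720      14,277.2159
  3     2,500.00     2,321.4985     6,964.4956      27,857.9823
  4     2,500.00     2,264.8766     9,059.5064      45,297.5322
  5     2,500.00     2,209.6357    11,048.1786      66,289.0716
  6     2,500.00     2,155.7422    12,934.4530      90,541.1709
  7     2,500.00     2,103.1631    14,722.1416     117,777.1329
  8    52,500.00    43,089.1950   344,713.5597   3,102,422.0377
  Σ                 58,962.6715   406,640.4313   3,469,340.1924
P = 58,962.6715.
Convexity = Σ t(t+1)·PV / [P·(1+y)²] = 3,469,340.1924 / (58,962.6715 × 1.050625) = 56.00438.

56.00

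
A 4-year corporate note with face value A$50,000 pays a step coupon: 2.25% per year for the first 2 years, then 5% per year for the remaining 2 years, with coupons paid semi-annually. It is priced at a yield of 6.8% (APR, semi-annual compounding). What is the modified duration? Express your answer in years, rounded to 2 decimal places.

Periodic yield y = 0.034. First find Macaulay duration:
  t   CF        PV=CF/(1+0.034)^t    t·PV
  1       562.50       544.0039       544.0039
  2       562.50       526.1159     1,052.2319
  3       562.50       508.8162     1,526.4485
  4       562.50       492.0853     1,968.3411
  5     1,250.00     1,057.5656     5,287.8280
  6     1,250.00     1,022.7907     6,136.7443
  7     1,250.00       989.1593     6,924.1152
  8    51,250.00    39,221.9841   313,775.8731
  Σ                 44,362.5210   337,215.5860
P = 44,362.5210; Macaulay duration = 337,215.5860 / 44,362.5210 = 7.60136 half-year periods = 3.80068 years.
Modified duration = D_Mac / (1 + y) = 3.80068 / 1.034 = 3.67571 years.

3.68 years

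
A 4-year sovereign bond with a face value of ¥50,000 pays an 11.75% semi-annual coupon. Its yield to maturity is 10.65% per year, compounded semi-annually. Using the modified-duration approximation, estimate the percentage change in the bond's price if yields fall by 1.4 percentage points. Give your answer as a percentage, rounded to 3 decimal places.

+4.409%

Periodic yield y = 0.05325. Modified duration first:
  t   CF        PV=CF/(1+0.05325)^t    t·PV
  1     2,937.50     2,788.9865     2,788.9865
  2     2,937.50     2,647.9815     5,295.9629
  3     2,937.50     2,514.1053     7,542.3160
  4     2,937.50     2,386.9977     9,547.9909
  5     2,937.50     2,266.3164    11,331.5819
  6     2,937.50     2,151.7364    12,910.4185
  7     2,937.50     2,042.9494    14,300.6455
  8    52,937.50    34,955.1915   279,641.5317
  Σ                 51,754.2646   343,359.4338
P = 51,754.2646; D_Mac = 6.63442 half-year periods = 3.31721 yrs; D_mod = 3.31721/(1+0.05325) = 3.14950 yrs.
ΔP/P ≈ -D_mod · Δy = -3.14950 × (-0.014) = +0.044093 = +4.4093%.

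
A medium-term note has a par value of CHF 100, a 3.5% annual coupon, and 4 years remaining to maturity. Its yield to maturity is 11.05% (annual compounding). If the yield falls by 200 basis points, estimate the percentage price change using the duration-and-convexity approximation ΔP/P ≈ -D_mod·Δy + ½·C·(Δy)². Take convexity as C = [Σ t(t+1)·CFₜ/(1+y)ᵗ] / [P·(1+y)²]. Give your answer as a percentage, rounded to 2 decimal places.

With y = 0.1105:
  t   CF        PV=CF/(1+0.1105)^t    t·PV        t(t+1)·PV
  1         3.50         3.1517         3.1517           6.3035
  2         3.50         2.8381         5.6762          17.0287
  3         3.50         2.5557         7.6671          30.6686
  4       103.50        68.0559       272.2238       1,361.1190
  Σ                     76.6015       288.7189       1,415.1198
P = 76.6015; D_Mac = 3.76910 yrs; D_mod = 3.39406 yrs; C = 14.98024.
Duration effect: -3.39406 × (-0.02) = +0.067881
Convexity effect: 0.5 × 14.98024 × (-0.02)² = +0.0029960
ΔP/P ≈ +0.067881 + 0.0029960 = +0.070877 = +7.0877%.

+7.09%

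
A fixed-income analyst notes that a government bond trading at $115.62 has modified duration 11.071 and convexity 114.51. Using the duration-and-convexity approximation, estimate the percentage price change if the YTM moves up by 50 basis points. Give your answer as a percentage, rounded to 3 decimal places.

Duration effect: -D_mod·Δy = -11.071 × (+0.005) = -0.055355
Convexity effect: ½·C·(Δy)² = 0.5 × 114.51 × (0.005)² = +0.001431375
ΔP/P ≈ -0.055355 + 0.001431375 = -0.053923625
= -5.3923625%.

-5.392%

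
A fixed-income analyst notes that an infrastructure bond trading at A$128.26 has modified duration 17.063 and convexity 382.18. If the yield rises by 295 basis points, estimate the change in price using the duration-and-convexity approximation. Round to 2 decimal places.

Duration effect: -D_mod·Δy = -17.063 × (+0.0295) = -0.5033585
Convexity effect: ½·C·(Δy)² = 0.5 × 382.18 × (0.0295)² = +0.1662960725
ΔP/P ≈ -0.5033585 + 0.1662960725 = -0.3370624275
ΔP ≈ 128.26 × (-0.3370624275) = -43.23162695115.

-A$43.23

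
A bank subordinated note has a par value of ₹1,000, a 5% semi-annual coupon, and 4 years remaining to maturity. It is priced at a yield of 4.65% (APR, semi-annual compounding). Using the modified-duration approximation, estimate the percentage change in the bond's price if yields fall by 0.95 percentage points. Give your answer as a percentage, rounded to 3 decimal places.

Periodic yield y = 0.02325. Modified duration first:
  t   CF        PV=CF/(1+0.02325)^t    t·PV
  1        25.00        24.4320        24.4320
  2        25.00        23.8768        47.7536
  3        25.00        23.3343        70.0029
  4        25.00        22.8041        91.2164
  5        25.00        22.2860       111.4298
  6        25.00        21.7796       130.6775
  7        25.00        21.2847       148.9930
  8     1,025.00       852.8445     6,822.7558
  Σ                  1,012.6419     7,447.2609
P = 1,012.6419; D_Mac = 7.35429 half-year periods = 3.67714 yrs; D_mod = 3.67714/(1+0.02325) = 3.59359 yrs.
ΔP/P ≈ -D_mod · Δy = -3.59359 × (-0.0095) = +0.034139 = +3.4139%.

+3.414%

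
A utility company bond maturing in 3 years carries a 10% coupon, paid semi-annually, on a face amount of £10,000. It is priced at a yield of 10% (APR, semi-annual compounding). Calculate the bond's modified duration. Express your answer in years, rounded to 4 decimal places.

Periodic yield y = 0.05. First find Macaulay duration:
  t   CF        PV=CF/(1+0.05)^t    t·PV
  1       500.00       476.1905       476.1905
  2       500.00       453.5147       907.0295
  3       500.00       431.9188     1,295.7564
  4       500.00       411.3512     1,645.4049
  5       500.00       391.7631     1,958.8154
  6    10,500.00     7,835.2617    47,011.5700
  Σ                 10,000.0000    53,294.7667
P = 10,000.0000; Macaulay duration = 53,294.7667 / 10,000.0000 = 5.32948 half-year periods = 2.66474 years.
Modified duration = D_Mac / (1 + y) = 2.66474 / 1.05 = 2.53785 years.

2.5378 years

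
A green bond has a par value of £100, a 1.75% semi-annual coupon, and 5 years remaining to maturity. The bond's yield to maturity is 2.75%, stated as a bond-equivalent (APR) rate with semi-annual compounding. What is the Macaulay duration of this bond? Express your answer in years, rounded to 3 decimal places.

4.804 years

Periodic yield y = 0.01375. Discount each cash flow and weight by its period:
  t   CF        PV=CF/(1+0.01375)^t    t·PV
  1        0.875         0.8631         0.8631
  2        0.875         0.8514         1.7028
  3        0.875         0.8399         2.5196
  4        0.875         0.8285         3.3139
  5        0.875         0.8172         4.0862
  6        0.875         0.8062         4.8370
  7        0.875         0.7952         5.5666
  8        0.875         0.7844         6.2755
  9        0.875         0.7738         6.9642
  10     100.875        87.9984       879.9842
  Σ                     95.3582       916.1133
Price P = Σ PV = 95.3582.
Macaulay duration = Σ(t·PV) / P = 916.1133 / 95.3582 = 9.60707 half-year periods.
In years: 9.60707 / 2 = 4.80354 years.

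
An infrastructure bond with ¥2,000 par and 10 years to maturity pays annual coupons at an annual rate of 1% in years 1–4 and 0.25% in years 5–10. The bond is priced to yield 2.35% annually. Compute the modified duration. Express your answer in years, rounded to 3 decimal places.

Periodic yield y = 0.0235. First find Macaulay duration:
  t   CF        PV=CF/(1+0.0235)^t    t·PV
  1        20.00        19.5408        19.5408
  2        20.00        19.0921        38.1843
  3        20.00        18.6538        55.9613
  4        20.00        18.2255        72.9019
  5         5.00         4.4518        22.2588
  6         5.00         4.3495        26.0972
  7         5.00         4.2497        29.7477
  8         5.00         4.1521        33.2168
  9         5.00         4.0568        36.5108
  10    2,005.00     1,589.4099    15,894.0988
  Σ                  1,686.1818    16,228.5182
P = 1,686.1818; Macaulay duration = 16,228.5182 / 1,686.1818 = 9.62442 years.
Modified duration = D_Mac / (1 + y) = 9.62442 / 1.0235 = 9.40344 years.

9.403 years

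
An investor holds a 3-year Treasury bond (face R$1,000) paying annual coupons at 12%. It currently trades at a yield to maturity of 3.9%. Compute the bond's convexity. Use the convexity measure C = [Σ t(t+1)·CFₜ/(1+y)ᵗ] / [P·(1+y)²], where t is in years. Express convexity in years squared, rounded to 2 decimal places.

With y = 0.039:
  t   CF        PV=CF/(1+0.039)^t    t·PV        t(t+1)·PV
  1       120.00       115.4957       115.4957         230.9913
  2       120.00       111.1604       222.3208         666.9625
  3     1,120.00       998.5536     2,995.6608      11,982.6432
  Σ                  1,225.2097     3,333.4773      12,880.5970
P = 1,225.2097.
Convexity = Σ t(t+1)·PV / [P·(1+y)²] = 12,880.5970 / (1,225.2097 × 1.079521) = 9.73855.

9.74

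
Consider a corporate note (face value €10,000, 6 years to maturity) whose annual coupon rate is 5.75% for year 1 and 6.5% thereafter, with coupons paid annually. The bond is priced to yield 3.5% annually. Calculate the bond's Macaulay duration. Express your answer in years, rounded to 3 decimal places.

Periodic yield y = 0.035. Discount each cash flow and weight by its year:
  t   CF        PV=CF/(1+0.035)^t    t·PV
  1       575.00       555.5556       555.5556
  2       650.00       606.7820     1,213.5639
  3       650.00       586.2628     1,758.7883
  4       650.00       566.4374     2,265.7498
  5       650.00       547.2826     2,736.4128
  6    10,650.00     8,663.7819    51,982.6912
  Σ                 11,526.1021    60,512.7615
Price P = Σ PV = 11,526.1021.
Macaulay duration = Σ(t·PV) / P = 60,512.7615 / 11,526.1021 = 5.25006 years.

5.250 years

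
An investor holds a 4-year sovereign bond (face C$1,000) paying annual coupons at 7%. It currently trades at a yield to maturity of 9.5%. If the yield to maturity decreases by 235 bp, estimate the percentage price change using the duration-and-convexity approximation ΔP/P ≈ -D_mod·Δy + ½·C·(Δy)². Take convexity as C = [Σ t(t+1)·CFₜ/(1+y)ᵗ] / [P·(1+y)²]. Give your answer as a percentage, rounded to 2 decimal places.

+8.14%

With y = 0.095:
  t   CF        PV=CF/(1+0.095)^t    t·PV        t(t+1)·PV
  1        70.00        63.9269        63.9269         127.8539
  2        70.00        58.3808       116.7615         350.2846
  3        70.00        53.3158       159.9473         639.7892
  4     1,070.00       744.2645     2,977.0580      14,885.2899
  Σ                    919.8880     3,317.6938      16,003.2176
P = 919.8880; D_Mac = 3.60663 yrs; D_mod = 3.29372 yrs; C = 14.50922.
Duration effect: -3.29372 × (-0.0235) = +0.077403
Convexity effect: 0.5 × 14.50922 × (-0.0235)² = +0.0040064
ΔP/P ≈ +0.077403 + 0.0040064 = +0.081409 = +8.1409%.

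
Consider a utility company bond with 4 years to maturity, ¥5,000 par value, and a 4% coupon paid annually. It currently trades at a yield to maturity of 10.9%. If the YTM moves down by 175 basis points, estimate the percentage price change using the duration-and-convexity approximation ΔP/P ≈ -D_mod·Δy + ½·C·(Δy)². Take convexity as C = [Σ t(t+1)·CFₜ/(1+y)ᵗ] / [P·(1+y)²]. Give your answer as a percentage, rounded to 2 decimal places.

+6.13%

With y = 0.109:
  t   CF        PV=CF/(1+0.109)^t    t·PV        t(t+1)·PV
  1       200.00       180.3427       180.3427         360.6853
  2       200.00       162.6174       325.2347         975.7042
  3       200.00       146.6342       439.9027       1,759.6107
  4     5,200.00     3,437.7727    13,751.0908      68,755.4541
  Σ                  3,927.3669    14,696.5709      71,851.4543
P = 3,927.3669; D_Mac = 3.74209 yrs; D_mod = 3.37429 yrs; C = 14.87548.
Duration effect: -3.37429 × (-0.0175) = +0.059050
Convexity effect: 0.5 × 14.87548 × (-0.0175)² = +0.0022778
ΔP/P ≈ +0.059050 + 0.0022778 = +0.061328 = +6.1328%.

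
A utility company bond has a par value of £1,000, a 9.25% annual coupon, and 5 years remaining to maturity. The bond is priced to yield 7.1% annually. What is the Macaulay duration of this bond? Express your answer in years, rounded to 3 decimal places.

4.257 years

Periodic yield y = 0.071. Discount each cash flow and weight by its year:
  t   CF        PV=CF/(1+0.071)^t    t·PV
  1        92.50        86.3679        86.3679
  2        92.50        80.6423       161.2846
  3        92.50        75.2962       225.8887
  4        92.50        70.3046       281.2185
  5     1,092.50       775.3077     3,876.5384
  Σ                  1,087.9187     4,631.2981
Price P = Σ PV = 1,087.9187.
Macaulay duration = Σ(t·PV) / P = 4,631.2981 / 1,087.9187 = 4.25703 years.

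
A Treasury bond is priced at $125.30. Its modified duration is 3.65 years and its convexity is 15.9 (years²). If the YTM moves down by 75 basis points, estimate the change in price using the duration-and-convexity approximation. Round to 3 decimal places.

+$3.486

Duration effect: -D_mod·Δy = -3.65 × (-0.0075) = +0.027375
Convexity effect: ½·C·(Δy)² = 0.5 × 15.9 × (-0.0075)² = +0.0004471875
ΔP/P ≈ +0.027375 + 0.0004471875 = +0.0278221875
ΔP ≈ 125.30 × (+0.0278221875) = +3.48612009375.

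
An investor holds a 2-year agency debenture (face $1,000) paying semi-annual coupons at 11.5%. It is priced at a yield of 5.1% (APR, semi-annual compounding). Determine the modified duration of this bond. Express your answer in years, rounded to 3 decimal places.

1.806 years

Periodic yield y = 0.0255. First find Macaulay duration:
  t   CF        PV=CF/(1+0.0255)^t    t·PV
  1        57.50        56.0702        56.0702
  2        57.50        54.6760       109.3519
  3        57.50        53.3164       159.9492
  4     1,057.50       956.1757     3,824.7029
  Σ                  1,120.2383     4,150.0743
P = 1,120.2383; Macaulay duration = 4,150.0743 / 1,120.2383 = 3.70464 half-year periods = 1.85232 years.
Modified duration = D_Mac / (1 + y) = 1.85232 / 1.0255 = 1.80626 years.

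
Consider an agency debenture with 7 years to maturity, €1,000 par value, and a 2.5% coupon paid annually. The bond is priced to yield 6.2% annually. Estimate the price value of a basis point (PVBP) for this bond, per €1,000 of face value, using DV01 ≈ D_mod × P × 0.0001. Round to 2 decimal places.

€0.48

Periodic yield y = 0.062.
  t   CF        PV=CF/(1+0.062)^t    t·PV
  1        25.00        23.5405        23.5405
  2        25.00        22.1662        44.3324
  3        25.00        20.8721        62.6163
  4        25.00        19.6536        78.6144
  5        25.00        18.5062        92.5310
  6        25.00        17.4258       104.5548
  7     1,025.00       672.7477     4,709.2342
  Σ                    794.9121     5,115.4236
P = 794.9121; D_Mac = 6.43521 yrs; D_mod = 6.05952 yrs.
DV01 ≈ 6.05952 × 794.9121 × 0.0001 = 0.481678.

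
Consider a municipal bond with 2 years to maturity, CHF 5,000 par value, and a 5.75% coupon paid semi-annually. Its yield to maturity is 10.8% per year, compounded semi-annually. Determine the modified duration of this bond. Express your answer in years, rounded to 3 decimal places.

Periodic yield y = 0.054. First find Macaulay duration:
  t   CF        PV=CF/(1+0.054)^t    t·PV
  1       143.75       136.3852       136.3852
  2       143.75       129.3977       258.7954
  3       143.75       122.7682       368.3047
  4     5,143.75     4,167.9011    16,671.6046
  Σ                  4,556.4523    17,435.0899
P = 4,556.4523; Macaulay duration = 17,435.0899 / 4,556.4523 = 3.82646 half-year periods = 1.91323 years.
Modified duration = D_Mac / (1 + y) = 1.91323 / 1.054 = 1.81521 years.

1.815 years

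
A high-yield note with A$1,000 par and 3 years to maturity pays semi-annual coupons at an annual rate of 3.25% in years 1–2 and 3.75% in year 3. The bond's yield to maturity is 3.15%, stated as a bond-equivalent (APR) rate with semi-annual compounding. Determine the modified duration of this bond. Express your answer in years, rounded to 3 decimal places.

Periodic yield y = 0.01575. First find Macaulay duration:
  t   CF        PV=CF/(1+0.01575)^t    t·PV
  1        16.25        15.9980        15.9980
  2        16.25        15.7500        31.4999
  3        16.25        15.5058        46.5173
  4        16.25        15.2653        61.0613
  5        18.75        17.3407        86.7036
  6     1,018.75       927.5699     5,565.4193
  Σ                  1,007.4297     5,807.1994
P = 1,007.4297; Macaulay duration = 5,807.1994 / 1,007.4297 = 5.76437 half-year periods = 2.88219 years.
Modified duration = D_Mac / (1 + y) = 2.88219 / 1.01575 = 2.83750 years.

2.837 years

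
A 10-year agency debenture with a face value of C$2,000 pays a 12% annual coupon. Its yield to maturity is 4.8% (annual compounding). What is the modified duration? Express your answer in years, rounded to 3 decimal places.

6.749 years

Periodic yield y = 0.048. First find Macaulay duration:
  t   CF        PV=CF/(1+0.048)^t    t·PV
  1       240.00       229.0076       229.0076
  2       240.00       218.5187       437.0375
  3       240.00       208.5102       625.5307
  4       240.00       198.9602       795.8406
  5       240.00       189.8475       949.2374
  6       240.00       181.1522     1,086.9130
  7       240.00       172.8551     1,209.9859
  8       240.00       164.9381     1,319.5048
  9       240.00       157.3837     1,416.4531
  10    2,240.00     1,401.6358    14,016.3583
  Σ                  3,122.8092    22,085.8690
P = 3,122.8092; Macaulay duration = 22,085.8690 / 3,122.8092 = 7.07244 years.
Modified duration = D_Mac / (1 + y) = 7.07244 / 1.048 = 6.74851 years.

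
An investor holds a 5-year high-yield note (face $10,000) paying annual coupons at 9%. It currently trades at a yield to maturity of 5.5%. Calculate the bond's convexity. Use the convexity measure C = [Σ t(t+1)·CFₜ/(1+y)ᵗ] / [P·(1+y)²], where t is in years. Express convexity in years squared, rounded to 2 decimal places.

With y = 0.055:
  t   CF        PV=CF/(1+0.055)^t    t·PV        t(t+1)·PV
  1       900.00       853.0806       853.0806       1,706.1611
  2       900.00       808.6072     1,617.2143       4,851.6430
  3       900.00       766.4523     2,299.3569       9,197.4276
  4       900.00       726.4951     2,905.9803      14,529.9014
  5    10,900.00     8,339.9645    41,699.8223     250,198.9337
  Σ                 11,494.5996    49,375.4544     280,484.0668
P = 11,494.5996.
Convexity = Σ t(t+1)·PV / [P·(1+y)²] = 280,484.0668 / (11,494.5996 × 1.113025) = 21.92348.

21.92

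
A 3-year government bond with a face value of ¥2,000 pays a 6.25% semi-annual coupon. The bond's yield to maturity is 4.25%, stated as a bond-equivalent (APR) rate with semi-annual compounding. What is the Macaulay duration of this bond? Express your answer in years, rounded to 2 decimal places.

2.79 years

Periodic yield y = 0.02125. Discount each cash flow and weight by its period:
  t   CF        PV=CF/(1+0.02125)^t    t·PV
  1        62.50        61.1995        61.1995
  2        62.50        59.9261       119.8522
  3        62.50        58.6791       176.0374
  4        62.50        57.4582       229.8327
  5        62.50        56.2626       281.3129
  6     2,062.50     1,818.0321    10,908.1924
  Σ                  2,111.5576    11,776.4271
Price P = Σ PV = 2,111.5576.
Macaulay duration = Σ(t·PV) / P = 11,776.4271 / 2,111.5576 = 5.57713 half-year periods.
In years: 5.57713 / 2 = 2.78856 years.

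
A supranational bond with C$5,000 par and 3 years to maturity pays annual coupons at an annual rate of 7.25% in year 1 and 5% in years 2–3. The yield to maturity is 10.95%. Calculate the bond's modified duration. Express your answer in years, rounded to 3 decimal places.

Periodic yield y = 0.1095. First find Macaulay duration:
  t   CF        PV=CF/(1+0.1095)^t    t·PV
  1       362.50       326.7237       326.7237
  2       250.00       203.0885       406.1771
  3     5,250.00     3,843.9469    11,531.8408
  Σ                  4,373.7592    12,264.7416
P = 4,373.7592; Macaulay duration = 12,264.7416 / 4,373.7592 = 2.80416 years.
Modified duration = D_Mac / (1 + y) = 2.80416 / 1.1095 = 2.52741 years.

2.527 years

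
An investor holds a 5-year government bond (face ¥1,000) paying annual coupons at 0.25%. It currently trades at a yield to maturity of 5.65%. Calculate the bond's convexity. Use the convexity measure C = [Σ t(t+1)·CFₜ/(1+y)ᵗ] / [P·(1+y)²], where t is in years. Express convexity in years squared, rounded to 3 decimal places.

26.670

With y = 0.0565:
  t   CF        PV=CF/(1+0.0565)^t    t·PV        t(t+1)·PV
  1         2.50         2.3663         2.3663           4.7326
  2         2.50         2.2398         4.4795          13.4385
  3         2.50         2.1200         6.3599          25.4397
  4         2.50         2.0066         8.0264          40.1321
  5     1,002.50       761.6174     3,808.0871      22,848.5229
  Σ                    770.3501     3,829.3193      22,932.2659
P = 770.3501.
Convexity = Σ t(t+1)·PV / [P·(1+y)²] = 22,932.2659 / (770.3501 × 1.116192) = 26.66980.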